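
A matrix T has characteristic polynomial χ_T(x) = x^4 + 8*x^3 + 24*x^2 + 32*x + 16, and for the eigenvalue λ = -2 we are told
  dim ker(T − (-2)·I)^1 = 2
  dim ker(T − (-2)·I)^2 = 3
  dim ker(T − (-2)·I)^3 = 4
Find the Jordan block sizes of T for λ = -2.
Block sizes for λ = -2: [3, 1]

From the dimensions of kernels of powers, the number of Jordan blocks of size at least j is d_j − d_{j−1} where d_j = dim ker(N^j) (with d_0 = 0). Computing the differences gives [2, 1, 1].
The number of blocks of size exactly k is (#blocks of size ≥ k) − (#blocks of size ≥ k + 1), so the partition is: 1 block(s) of size 1, 1 block(s) of size 3.
In nonincreasing order the block sizes are [3, 1].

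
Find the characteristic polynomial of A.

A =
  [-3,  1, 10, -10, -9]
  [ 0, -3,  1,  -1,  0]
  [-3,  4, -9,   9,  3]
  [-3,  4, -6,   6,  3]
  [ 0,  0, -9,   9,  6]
x^5 + 3*x^4 - 27*x^3 - 135*x^2 - 162*x

Expanding det(x·I − A) (e.g. by cofactor expansion or by noting that A is similar to its Jordan form J, which has the same characteristic polynomial as A) gives
  χ_A(x) = x^5 + 3*x^4 - 27*x^3 - 135*x^2 - 162*x
which factors as x*(x - 6)*(x + 3)^3. The eigenvalues (with algebraic multiplicities) are λ = -3 with multiplicity 3, λ = 0 with multiplicity 1, λ = 6 with multiplicity 1.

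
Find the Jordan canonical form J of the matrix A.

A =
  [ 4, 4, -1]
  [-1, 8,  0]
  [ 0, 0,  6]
J_3(6)

The characteristic polynomial is
  det(x·I − A) = x^3 - 18*x^2 + 108*x - 216 = (x - 6)^3

Eigenvalues and multiplicities (the geometric multiplicity of λ is n − rank(A − λI), which equals the number of Jordan blocks for λ):
  λ = 6: algebraic multiplicity = 3, geometric multiplicity = 1

Determining the block sizes for each eigenvalue:
  λ = 6: one block (gm = 1), so the single block has size am = 3 → block sizes [3]

Assembling the blocks gives a Jordan form
J =
  [6, 1, 0]
  [0, 6, 1]
  [0, 0, 6]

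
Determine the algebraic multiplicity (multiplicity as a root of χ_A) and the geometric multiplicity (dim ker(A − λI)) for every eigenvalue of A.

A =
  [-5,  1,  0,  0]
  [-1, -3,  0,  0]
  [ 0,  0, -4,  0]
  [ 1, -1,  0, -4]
λ = -4: alg = 4, geom = 3

Step 1 — factor the characteristic polynomial to read off the algebraic multiplicities:
  χ_A(x) = (x + 4)^4

Step 2 — compute geometric multiplicities via the rank-nullity identity g(λ) = n − rank(A − λI):
  rank(A − (-4)·I) = 1, so dim ker(A − (-4)·I) = n − 1 = 3

Summary:
  λ = -4: algebraic multiplicity = 4, geometric multiplicity = 3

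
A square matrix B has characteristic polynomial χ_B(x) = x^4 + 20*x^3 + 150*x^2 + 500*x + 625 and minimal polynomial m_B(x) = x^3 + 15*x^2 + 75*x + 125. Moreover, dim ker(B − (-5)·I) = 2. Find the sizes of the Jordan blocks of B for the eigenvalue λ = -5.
Block sizes for λ = -5: [3, 1]

Step 1 — from the characteristic polynomial, algebraic multiplicity of λ = -5 is 4. From dim ker(B − (-5)·I) = 2, there are exactly 2 Jordan blocks for λ = -5.
Step 2 — from the minimal polynomial, the factor (x + 5)^3 tells us the largest block for λ = -5 has size 3.
Step 3 — with total size 4, 2 blocks, and largest block 3, the block sizes (in nonincreasing order) are [3, 1].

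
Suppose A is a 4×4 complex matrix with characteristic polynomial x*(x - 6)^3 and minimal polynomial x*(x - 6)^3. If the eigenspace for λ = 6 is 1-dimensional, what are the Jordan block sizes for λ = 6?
Block sizes for λ = 6: [3]

Step 1 — from the characteristic polynomial, algebraic multiplicity of λ = 6 is 3. From dim ker(A − (6)·I) = 1, there are exactly 1 Jordan blocks for λ = 6.
Step 2 — from the minimal polynomial, the factor (x − 6)^3 tells us the largest block for λ = 6 has size 3.
Step 3 — with total size 3, 1 blocks, and largest block 3, the block sizes (in nonincreasing order) are [3].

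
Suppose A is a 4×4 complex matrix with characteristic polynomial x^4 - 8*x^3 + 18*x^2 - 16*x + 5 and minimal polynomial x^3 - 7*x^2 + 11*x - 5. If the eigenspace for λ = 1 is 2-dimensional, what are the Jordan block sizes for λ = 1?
Block sizes for λ = 1: [2, 1]

Step 1 — from the characteristic polynomial, algebraic multiplicity of λ = 1 is 3. From dim ker(A − (1)·I) = 2, there are exactly 2 Jordan blocks for λ = 1.
Step 2 — from the minimal polynomial, the factor (x − 1)^2 tells us the largest block for λ = 1 has size 2.
Step 3 — with total size 3, 2 blocks, and largest block 2, the block sizes (in nonincreasing order) are [2, 1].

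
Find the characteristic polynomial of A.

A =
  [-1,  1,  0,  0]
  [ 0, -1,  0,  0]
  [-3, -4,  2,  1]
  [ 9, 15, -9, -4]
x^4 + 4*x^3 + 6*x^2 + 4*x + 1

Expanding det(x·I − A) (e.g. by cofactor expansion or by noting that A is similar to its Jordan form J, which has the same characteristic polynomial as A) gives
  χ_A(x) = x^4 + 4*x^3 + 6*x^2 + 4*x + 1
which factors as (x + 1)^4. The eigenvalues (with algebraic multiplicities) are λ = -1 with multiplicity 4.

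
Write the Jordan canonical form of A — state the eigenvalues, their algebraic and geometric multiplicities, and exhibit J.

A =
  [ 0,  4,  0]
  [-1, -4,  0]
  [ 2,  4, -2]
J_2(-2) ⊕ J_1(-2)

The characteristic polynomial is
  det(x·I − A) = x^3 + 6*x^2 + 12*x + 8 = (x + 2)^3

Eigenvalues and multiplicities (the geometric multiplicity of λ is n − rank(A − λI), which equals the number of Jordan blocks for λ):
  λ = -2: algebraic multiplicity = 3, geometric multiplicity = 2

Determining the block sizes for each eigenvalue:
  λ = -2: 2 blocks summing to 3 forces exactly one block of size 2 and the rest size 1 → block sizes [2, 1]

Assembling the blocks gives a Jordan form
J =
  [-2,  1,  0]
  [ 0, -2,  0]
  [ 0,  0, -2]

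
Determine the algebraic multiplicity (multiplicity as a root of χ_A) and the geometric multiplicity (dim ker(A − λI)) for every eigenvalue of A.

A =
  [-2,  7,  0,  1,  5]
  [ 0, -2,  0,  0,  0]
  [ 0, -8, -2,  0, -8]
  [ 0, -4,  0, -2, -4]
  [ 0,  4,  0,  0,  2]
λ = -2: alg = 4, geom = 3; λ = 2: alg = 1, geom = 1

Step 1 — factor the characteristic polynomial to read off the algebraic multiplicities:
  χ_A(x) = (x - 2)*(x + 2)^4

Step 2 — compute geometric multiplicities via the rank-nullity identity g(λ) = n − rank(A − λI):
  rank(A − (-2)·I) = 2, so dim ker(A − (-2)·I) = n − 2 = 3
  rank(A − (2)·I) = 4, so dim ker(A − (2)·I) = n − 4 = 1

Summary:
  λ = -2: algebraic multiplicity = 4, geometric multiplicity = 3
  λ = 2: algebraic multiplicity = 1, geometric multiplicity = 1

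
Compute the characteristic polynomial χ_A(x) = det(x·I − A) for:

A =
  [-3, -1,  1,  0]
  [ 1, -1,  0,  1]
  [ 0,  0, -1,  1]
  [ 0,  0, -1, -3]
x^4 + 8*x^3 + 24*x^2 + 32*x + 16

Expanding det(x·I − A) (e.g. by cofactor expansion or by noting that A is similar to its Jordan form J, which has the same characteristic polynomial as A) gives
  χ_A(x) = x^4 + 8*x^3 + 24*x^2 + 32*x + 16
which factors as (x + 2)^4. The eigenvalues (with algebraic multiplicities) are λ = -2 with multiplicity 4.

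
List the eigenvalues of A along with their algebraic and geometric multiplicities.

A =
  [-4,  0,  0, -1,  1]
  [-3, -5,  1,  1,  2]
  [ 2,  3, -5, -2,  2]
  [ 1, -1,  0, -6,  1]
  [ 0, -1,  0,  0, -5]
λ = -5: alg = 5, geom = 2

Step 1 — factor the characteristic polynomial to read off the algebraic multiplicities:
  χ_A(x) = (x + 5)^5

Step 2 — compute geometric multiplicities via the rank-nullity identity g(λ) = n − rank(A − λI):
  rank(A − (-5)·I) = 3, so dim ker(A − (-5)·I) = n − 3 = 2

Summary:
  λ = -5: algebraic multiplicity = 5, geometric multiplicity = 2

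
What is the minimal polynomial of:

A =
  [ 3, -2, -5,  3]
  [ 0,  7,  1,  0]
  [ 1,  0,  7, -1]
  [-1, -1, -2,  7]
x^3 - 18*x^2 + 108*x - 216

The characteristic polynomial is χ_A(x) = (x - 6)^4, so the eigenvalues are known. The minimal polynomial is
  m_A(x) = Π_λ (x − λ)^{k_λ}
where k_λ is the size of the *largest* Jordan block for λ (equivalently, the smallest k with (A − λI)^k v = 0 for every generalised eigenvector v of λ).

  λ = 6: largest Jordan block has size 3, contributing (x − 6)^3

So m_A(x) = (x - 6)^3 = x^3 - 18*x^2 + 108*x - 216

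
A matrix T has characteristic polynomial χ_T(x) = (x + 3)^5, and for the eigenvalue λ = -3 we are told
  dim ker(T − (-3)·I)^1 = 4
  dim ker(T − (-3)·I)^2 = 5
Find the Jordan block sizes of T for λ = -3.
Block sizes for λ = -3: [2, 1, 1, 1]

From the dimensions of kernels of powers, the number of Jordan blocks of size at least j is d_j − d_{j−1} where d_j = dim ker(N^j) (with d_0 = 0). Computing the differences gives [4, 1].
The number of blocks of size exactly k is (#blocks of size ≥ k) − (#blocks of size ≥ k + 1), so the partition is: 3 block(s) of size 1, 1 block(s) of size 2.
In nonincreasing order the block sizes are [2, 1, 1, 1].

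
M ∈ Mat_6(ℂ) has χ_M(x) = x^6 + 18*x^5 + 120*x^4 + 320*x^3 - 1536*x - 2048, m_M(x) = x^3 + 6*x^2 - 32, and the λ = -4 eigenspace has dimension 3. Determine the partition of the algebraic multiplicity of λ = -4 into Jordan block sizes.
Block sizes for λ = -4: [2, 2, 1]

Step 1 — from the characteristic polynomial, algebraic multiplicity of λ = -4 is 5. From dim ker(M − (-4)·I) = 3, there are exactly 3 Jordan blocks for λ = -4.
Step 2 — from the minimal polynomial, the factor (x + 4)^2 tells us the largest block for λ = -4 has size 2.
Step 3 — with total size 5, 3 blocks, and largest block 2, the block sizes (in nonincreasing order) are [2, 2, 1].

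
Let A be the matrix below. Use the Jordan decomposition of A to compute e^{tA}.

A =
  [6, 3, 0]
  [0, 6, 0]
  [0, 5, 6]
e^{tA} =
  [exp(6*t), 3*t*exp(6*t), 0]
  [0, exp(6*t), 0]
  [0, 5*t*exp(6*t), exp(6*t)]

Strategy: write A = P · J · P⁻¹ where J is a Jordan canonical form, so e^{tA} = P · e^{tJ} · P⁻¹, and e^{tJ} can be computed block-by-block.

A has Jordan form
J =
  [6, 1, 0]
  [0, 6, 0]
  [0, 0, 6]
(up to reordering of blocks).

Per-block formulas:
  For a 1×1 block at λ = 6: exp(t · [6]) = [e^(6t)].
  For a 2×2 Jordan block J_2(6): exp(t · J_2(6)) = e^(6t)·(I + t·N), where N is the 2×2 nilpotent shift.

After assembling e^{tJ} and conjugating by P, we get:

e^{tA} =
  [exp(6*t), 3*t*exp(6*t), 0]
  [0, exp(6*t), 0]
  [0, 5*t*exp(6*t), exp(6*t)]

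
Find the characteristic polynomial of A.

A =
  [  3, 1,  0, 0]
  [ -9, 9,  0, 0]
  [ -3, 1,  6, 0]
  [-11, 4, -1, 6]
x^4 - 24*x^3 + 216*x^2 - 864*x + 1296

Expanding det(x·I − A) (e.g. by cofactor expansion or by noting that A is similar to its Jordan form J, which has the same characteristic polynomial as A) gives
  χ_A(x) = x^4 - 24*x^3 + 216*x^2 - 864*x + 1296
which factors as (x - 6)^4. The eigenvalues (with algebraic multiplicities) are λ = 6 with multiplicity 4.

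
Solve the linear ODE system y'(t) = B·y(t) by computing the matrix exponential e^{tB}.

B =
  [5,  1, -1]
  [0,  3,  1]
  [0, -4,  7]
e^{tB} =
  [exp(5*t), t^2*exp(5*t) + t*exp(5*t), -t^2*exp(5*t)/2 - t*exp(5*t)]
  [0, -2*t*exp(5*t) + exp(5*t), t*exp(5*t)]
  [0, -4*t*exp(5*t), 2*t*exp(5*t) + exp(5*t)]

Strategy: write B = P · J · P⁻¹ where J is a Jordan canonical form, so e^{tB} = P · e^{tJ} · P⁻¹, and e^{tJ} can be computed block-by-block.

B has Jordan form
J =
  [5, 1, 0]
  [0, 5, 1]
  [0, 0, 5]
(up to reordering of blocks).

Per-block formulas:
  For a 3×3 Jordan block J_3(5): exp(t · J_3(5)) = e^(5t)·(I + t·N + (t^2/2)·N^2), where N is the 3×3 nilpotent shift.

After assembling e^{tJ} and conjugating by P, we get:

e^{tB} =
  [exp(5*t), t^2*exp(5*t) + t*exp(5*t), -t^2*exp(5*t)/2 - t*exp(5*t)]
  [0, -2*t*exp(5*t) + exp(5*t), t*exp(5*t)]
  [0, -4*t*exp(5*t), 2*t*exp(5*t) + exp(5*t)]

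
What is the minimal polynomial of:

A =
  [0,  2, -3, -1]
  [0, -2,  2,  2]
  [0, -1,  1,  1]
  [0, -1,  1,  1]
x^2

The characteristic polynomial is χ_A(x) = x^4, so the eigenvalues are known. The minimal polynomial is
  m_A(x) = Π_λ (x − λ)^{k_λ}
where k_λ is the size of the *largest* Jordan block for λ (equivalently, the smallest k with (A − λI)^k v = 0 for every generalised eigenvector v of λ).

  λ = 0: largest Jordan block has size 2, contributing (x − 0)^2

So m_A(x) = x^2 = x^2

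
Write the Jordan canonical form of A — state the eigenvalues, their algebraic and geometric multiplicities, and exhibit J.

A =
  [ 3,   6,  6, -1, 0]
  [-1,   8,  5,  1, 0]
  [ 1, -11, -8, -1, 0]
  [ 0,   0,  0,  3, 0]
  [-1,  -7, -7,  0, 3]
J_1(-3) ⊕ J_3(3) ⊕ J_1(3)

The characteristic polynomial is
  det(x·I − A) = x^5 - 9*x^4 + 18*x^3 + 54*x^2 - 243*x + 243 = (x - 3)^4*(x + 3)

Eigenvalues and multiplicities (the geometric multiplicity of λ is n − rank(A − λI), which equals the number of Jordan blocks for λ):
  λ = -3: algebraic multiplicity = 1, geometric multiplicity = 1
  λ = 3: algebraic multiplicity = 4, geometric multiplicity = 2

Determining the block sizes for each eigenvalue:
  λ = -3: one block (gm = 1), so the single block has size am = 1 → block sizes [1]
  λ = 3: with am = 4 and gm = 2, the partition is not yet determined (e.g. several partitions of 4 into 2 parts exist). Let N = A − (3)·I. Computing rank(N^1) = 3, rank(N^2) = 2, rank(N^3) = 1; the number of blocks of size ≥ j is rank(N^{j−1}) − rank(N^j), giving [2, 1, 1]. So we have 1 block(s) of size 3, 1 block(s) of size 1 → block sizes [3, 1]

Assembling the blocks gives a Jordan form
J =
  [-3, 0, 0, 0, 0]
  [ 0, 3, 1, 0, 0]
  [ 0, 0, 3, 1, 0]
  [ 0, 0, 0, 3, 0]
  [ 0, 0, 0, 0, 3]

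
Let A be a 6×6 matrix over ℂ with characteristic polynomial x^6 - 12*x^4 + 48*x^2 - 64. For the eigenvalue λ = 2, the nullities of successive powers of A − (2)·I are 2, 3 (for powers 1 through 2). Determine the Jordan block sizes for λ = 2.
Block sizes for λ = 2: [2, 1]

From the dimensions of kernels of powers, the number of Jordan blocks of size at least j is d_j − d_{j−1} where d_j = dim ker(N^j) (with d_0 = 0). Computing the differences gives [2, 1].
The number of blocks of size exactly k is (#blocks of size ≥ k) − (#blocks of size ≥ k + 1), so the partition is: 1 block(s) of size 1, 1 block(s) of size 2.
In nonincreasing order the block sizes are [2, 1].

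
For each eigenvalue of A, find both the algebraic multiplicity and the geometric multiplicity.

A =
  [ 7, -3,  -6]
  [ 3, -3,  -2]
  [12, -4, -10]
λ = -2: alg = 3, geom = 2

Step 1 — factor the characteristic polynomial to read off the algebraic multiplicities:
  χ_A(x) = (x + 2)^3

Step 2 — compute geometric multiplicities via the rank-nullity identity g(λ) = n − rank(A − λI):
  rank(A − (-2)·I) = 1, so dim ker(A − (-2)·I) = n − 1 = 2

Summary:
  λ = -2: algebraic multiplicity = 3, geometric multiplicity = 2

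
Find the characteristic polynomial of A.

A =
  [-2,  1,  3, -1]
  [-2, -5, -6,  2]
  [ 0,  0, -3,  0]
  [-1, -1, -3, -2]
x^4 + 12*x^3 + 54*x^2 + 108*x + 81

Expanding det(x·I − A) (e.g. by cofactor expansion or by noting that A is similar to its Jordan form J, which has the same characteristic polynomial as A) gives
  χ_A(x) = x^4 + 12*x^3 + 54*x^2 + 108*x + 81
which factors as (x + 3)^4. The eigenvalues (with algebraic multiplicities) are λ = -3 with multiplicity 4.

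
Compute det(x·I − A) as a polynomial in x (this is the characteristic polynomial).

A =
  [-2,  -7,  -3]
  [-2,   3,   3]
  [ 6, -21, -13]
x^3 + 12*x^2 + 48*x + 64

Expanding det(x·I − A) (e.g. by cofactor expansion or by noting that A is similar to its Jordan form J, which has the same characteristic polynomial as A) gives
  χ_A(x) = x^3 + 12*x^2 + 48*x + 64
which factors as (x + 4)^3. The eigenvalues (with algebraic multiplicities) are λ = -4 with multiplicity 3.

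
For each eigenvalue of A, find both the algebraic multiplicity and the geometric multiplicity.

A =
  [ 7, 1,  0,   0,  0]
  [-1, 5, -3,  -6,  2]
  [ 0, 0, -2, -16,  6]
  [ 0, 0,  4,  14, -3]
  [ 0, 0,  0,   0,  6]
λ = 6: alg = 5, geom = 2

Step 1 — factor the characteristic polynomial to read off the algebraic multiplicities:
  χ_A(x) = (x - 6)^5

Step 2 — compute geometric multiplicities via the rank-nullity identity g(λ) = n − rank(A − λI):
  rank(A − (6)·I) = 3, so dim ker(A − (6)·I) = n − 3 = 2

Summary:
  λ = 6: algebraic multiplicity = 5, geometric multiplicity = 2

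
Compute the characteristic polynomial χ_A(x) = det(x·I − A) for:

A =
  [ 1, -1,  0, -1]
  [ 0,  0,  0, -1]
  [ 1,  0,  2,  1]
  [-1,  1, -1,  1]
x^4 - 4*x^3 + 6*x^2 - 4*x + 1

Expanding det(x·I − A) (e.g. by cofactor expansion or by noting that A is similar to its Jordan form J, which has the same characteristic polynomial as A) gives
  χ_A(x) = x^4 - 4*x^3 + 6*x^2 - 4*x + 1
which factors as (x - 1)^4. The eigenvalues (with algebraic multiplicities) are λ = 1 with multiplicity 4.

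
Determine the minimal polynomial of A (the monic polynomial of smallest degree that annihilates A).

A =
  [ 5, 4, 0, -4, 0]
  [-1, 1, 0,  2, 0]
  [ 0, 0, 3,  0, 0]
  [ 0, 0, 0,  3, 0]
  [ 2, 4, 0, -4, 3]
x^2 - 6*x + 9

The characteristic polynomial is χ_A(x) = (x - 3)^5, so the eigenvalues are known. The minimal polynomial is
  m_A(x) = Π_λ (x − λ)^{k_λ}
where k_λ is the size of the *largest* Jordan block for λ (equivalently, the smallest k with (A − λI)^k v = 0 for every generalised eigenvector v of λ).

  λ = 3: largest Jordan block has size 2, contributing (x − 3)^2

So m_A(x) = (x - 3)^2 = x^2 - 6*x + 9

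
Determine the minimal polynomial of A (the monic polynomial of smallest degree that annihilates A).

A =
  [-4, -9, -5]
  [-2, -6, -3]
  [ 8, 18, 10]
x^3

The characteristic polynomial is χ_A(x) = x^3, so the eigenvalues are known. The minimal polynomial is
  m_A(x) = Π_λ (x − λ)^{k_λ}
where k_λ is the size of the *largest* Jordan block for λ (equivalently, the smallest k with (A − λI)^k v = 0 for every generalised eigenvector v of λ).

  λ = 0: largest Jordan block has size 3, contributing (x − 0)^3

So m_A(x) = x^3 = x^3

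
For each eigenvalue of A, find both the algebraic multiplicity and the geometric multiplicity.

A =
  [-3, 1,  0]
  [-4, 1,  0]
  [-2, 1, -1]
λ = -1: alg = 3, geom = 2

Step 1 — factor the characteristic polynomial to read off the algebraic multiplicities:
  χ_A(x) = (x + 1)^3

Step 2 — compute geometric multiplicities via the rank-nullity identity g(λ) = n − rank(A − λI):
  rank(A − (-1)·I) = 1, so dim ker(A − (-1)·I) = n − 1 = 2

Summary:
  λ = -1: algebraic multiplicity = 3, geometric multiplicity = 2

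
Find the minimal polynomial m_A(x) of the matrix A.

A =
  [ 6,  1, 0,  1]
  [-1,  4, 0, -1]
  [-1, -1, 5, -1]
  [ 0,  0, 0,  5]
x^2 - 10*x + 25

The characteristic polynomial is χ_A(x) = (x - 5)^4, so the eigenvalues are known. The minimal polynomial is
  m_A(x) = Π_λ (x − λ)^{k_λ}
where k_λ is the size of the *largest* Jordan block for λ (equivalently, the smallest k with (A − λI)^k v = 0 for every generalised eigenvector v of λ).

  λ = 5: largest Jordan block has size 2, contributing (x − 5)^2

So m_A(x) = (x - 5)^2 = x^2 - 10*x + 25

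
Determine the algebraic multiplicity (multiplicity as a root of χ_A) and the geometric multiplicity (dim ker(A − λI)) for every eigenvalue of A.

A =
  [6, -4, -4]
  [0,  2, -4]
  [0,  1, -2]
λ = 0: alg = 2, geom = 1; λ = 6: alg = 1, geom = 1

Step 1 — factor the characteristic polynomial to read off the algebraic multiplicities:
  χ_A(x) = x^2*(x - 6)

Step 2 — compute geometric multiplicities via the rank-nullity identity g(λ) = n − rank(A − λI):
  rank(A − (0)·I) = 2, so dim ker(A − (0)·I) = n − 2 = 1
  rank(A − (6)·I) = 2, so dim ker(A − (6)·I) = n − 2 = 1

Summary:
  λ = 0: algebraic multiplicity = 2, geometric multiplicity = 1
  λ = 6: algebraic multiplicity = 1, geometric multiplicity = 1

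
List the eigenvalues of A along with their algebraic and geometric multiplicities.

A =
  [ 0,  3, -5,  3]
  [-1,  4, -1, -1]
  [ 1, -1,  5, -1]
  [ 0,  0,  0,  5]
λ = 3: alg = 3, geom = 1; λ = 5: alg = 1, geom = 1

Step 1 — factor the characteristic polynomial to read off the algebraic multiplicities:
  χ_A(x) = (x - 5)*(x - 3)^3

Step 2 — compute geometric multiplicities via the rank-nullity identity g(λ) = n − rank(A − λI):
  rank(A − (3)·I) = 3, so dim ker(A − (3)·I) = n − 3 = 1
  rank(A − (5)·I) = 3, so dim ker(A − (5)·I) = n − 3 = 1

Summary:
  λ = 3: algebraic multiplicity = 3, geometric multiplicity = 1
  λ = 5: algebraic multiplicity = 1, geometric multiplicity = 1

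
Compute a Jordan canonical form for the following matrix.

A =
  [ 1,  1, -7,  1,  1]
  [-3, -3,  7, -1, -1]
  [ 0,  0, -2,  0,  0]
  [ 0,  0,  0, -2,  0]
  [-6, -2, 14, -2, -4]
J_2(-2) ⊕ J_1(-2) ⊕ J_1(-2) ⊕ J_1(-2)

The characteristic polynomial is
  det(x·I − A) = x^5 + 10*x^4 + 40*x^3 + 80*x^2 + 80*x + 32 = (x + 2)^5

Eigenvalues and multiplicities (the geometric multiplicity of λ is n − rank(A − λI), which equals the number of Jordan blocks for λ):
  λ = -2: algebraic multiplicity = 5, geometric multiplicity = 4

Determining the block sizes for each eigenvalue:
  λ = -2: 4 blocks summing to 5 forces exactly one block of size 2 and the rest size 1 → block sizes [2, 1, 1, 1]

Assembling the blocks gives a Jordan form
J =
  [-2,  1,  0,  0,  0]
  [ 0, -2,  0,  0,  0]
  [ 0,  0, -2,  0,  0]
  [ 0,  0,  0, -2,  0]
  [ 0,  0,  0,  0, -2]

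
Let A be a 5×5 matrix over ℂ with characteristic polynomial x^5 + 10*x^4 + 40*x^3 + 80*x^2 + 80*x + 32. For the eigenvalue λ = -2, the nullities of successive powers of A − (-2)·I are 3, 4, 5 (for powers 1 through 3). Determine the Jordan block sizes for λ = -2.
Block sizes for λ = -2: [3, 1, 1]

From the dimensions of kernels of powers, the number of Jordan blocks of size at least j is d_j − d_{j−1} where d_j = dim ker(N^j) (with d_0 = 0). Computing the differences gives [3, 1, 1].
The number of blocks of size exactly k is (#blocks of size ≥ k) − (#blocks of size ≥ k + 1), so the partition is: 2 block(s) of size 1, 1 block(s) of size 3.
In nonincreasing order the block sizes are [3, 1, 1].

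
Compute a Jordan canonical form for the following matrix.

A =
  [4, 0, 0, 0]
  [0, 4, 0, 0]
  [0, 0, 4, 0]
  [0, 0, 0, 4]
J_1(4) ⊕ J_1(4) ⊕ J_1(4) ⊕ J_1(4)

The characteristic polynomial is
  det(x·I − A) = x^4 - 16*x^3 + 96*x^2 - 256*x + 256 = (x - 4)^4

Eigenvalues and multiplicities (the geometric multiplicity of λ is n − rank(A − λI), which equals the number of Jordan blocks for λ):
  λ = 4: algebraic multiplicity = 4, geometric multiplicity = 4

Determining the block sizes for each eigenvalue:
  λ = 4: gm = am = 4, so every block has size 1 → block sizes [1, 1, 1, 1]

Assembling the blocks gives a Jordan form
J =
  [4, 0, 0, 0]
  [0, 4, 0, 0]
  [0, 0, 4, 0]
  [0, 0, 0, 4]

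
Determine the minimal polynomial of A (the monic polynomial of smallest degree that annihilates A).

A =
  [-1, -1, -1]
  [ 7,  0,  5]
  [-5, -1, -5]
x^3 + 6*x^2 + 12*x + 8

The characteristic polynomial is χ_A(x) = (x + 2)^3, so the eigenvalues are known. The minimal polynomial is
  m_A(x) = Π_λ (x − λ)^{k_λ}
where k_λ is the size of the *largest* Jordan block for λ (equivalently, the smallest k with (A − λI)^k v = 0 for every generalised eigenvector v of λ).

  λ = -2: largest Jordan block has size 3, contributing (x + 2)^3

So m_A(x) = (x + 2)^3 = x^3 + 6*x^2 + 12*x + 8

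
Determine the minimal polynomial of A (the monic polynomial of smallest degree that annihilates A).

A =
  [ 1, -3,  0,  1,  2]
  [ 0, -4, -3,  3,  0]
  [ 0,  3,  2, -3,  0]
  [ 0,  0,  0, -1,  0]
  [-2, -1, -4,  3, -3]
x^3 + 3*x^2 + 3*x + 1

The characteristic polynomial is χ_A(x) = (x + 1)^5, so the eigenvalues are known. The minimal polynomial is
  m_A(x) = Π_λ (x − λ)^{k_λ}
where k_λ is the size of the *largest* Jordan block for λ (equivalently, the smallest k with (A − λI)^k v = 0 for every generalised eigenvector v of λ).

  λ = -1: largest Jordan block has size 3, contributing (x + 1)^3

So m_A(x) = (x + 1)^3 = x^3 + 3*x^2 + 3*x + 1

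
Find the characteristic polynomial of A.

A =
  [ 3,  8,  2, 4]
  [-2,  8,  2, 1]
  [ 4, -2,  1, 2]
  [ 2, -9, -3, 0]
x^4 - 12*x^3 + 54*x^2 - 108*x + 81

Expanding det(x·I − A) (e.g. by cofactor expansion or by noting that A is similar to its Jordan form J, which has the same characteristic polynomial as A) gives
  χ_A(x) = x^4 - 12*x^3 + 54*x^2 - 108*x + 81
which factors as (x - 3)^4. The eigenvalues (with algebraic multiplicities) are λ = 3 with multiplicity 4.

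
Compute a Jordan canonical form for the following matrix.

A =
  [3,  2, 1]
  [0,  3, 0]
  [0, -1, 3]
J_3(3)

The characteristic polynomial is
  det(x·I − A) = x^3 - 9*x^2 + 27*x - 27 = (x - 3)^3

Eigenvalues and multiplicities (the geometric multiplicity of λ is n − rank(A − λI), which equals the number of Jordan blocks for λ):
  λ = 3: algebraic multiplicity = 3, geometric multiplicity = 1

Determining the block sizes for each eigenvalue:
  λ = 3: one block (gm = 1), so the single block has size am = 3 → block sizes [3]

Assembling the blocks gives a Jordan form
J =
  [3, 1, 0]
  [0, 3, 1]
  [0, 0, 3]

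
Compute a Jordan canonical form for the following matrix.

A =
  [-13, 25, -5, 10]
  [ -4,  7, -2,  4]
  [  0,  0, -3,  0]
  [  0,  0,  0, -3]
J_2(-3) ⊕ J_1(-3) ⊕ J_1(-3)

The characteristic polynomial is
  det(x·I − A) = x^4 + 12*x^3 + 54*x^2 + 108*x + 81 = (x + 3)^4

Eigenvalues and multiplicities (the geometric multiplicity of λ is n − rank(A − λI), which equals the number of Jordan blocks for λ):
  λ = -3: algebraic multiplicity = 4, geometric multiplicity = 3

Determining the block sizes for each eigenvalue:
  λ = -3: 3 blocks summing to 4 forces exactly one block of size 2 and the rest size 1 → block sizes [2, 1, 1]

Assembling the blocks gives a Jordan form
J =
  [-3,  1,  0,  0]
  [ 0, -3,  0,  0]
  [ 0,  0, -3,  0]
  [ 0,  0,  0, -3]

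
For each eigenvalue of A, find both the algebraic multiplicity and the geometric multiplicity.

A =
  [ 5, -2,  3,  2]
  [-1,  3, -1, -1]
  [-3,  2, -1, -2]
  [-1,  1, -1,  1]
λ = 2: alg = 4, geom = 2

Step 1 — factor the characteristic polynomial to read off the algebraic multiplicities:
  χ_A(x) = (x - 2)^4

Step 2 — compute geometric multiplicities via the rank-nullity identity g(λ) = n − rank(A − λI):
  rank(A − (2)·I) = 2, so dim ker(A − (2)·I) = n − 2 = 2

Summary:
  λ = 2: algebraic multiplicity = 4, geometric multiplicity = 2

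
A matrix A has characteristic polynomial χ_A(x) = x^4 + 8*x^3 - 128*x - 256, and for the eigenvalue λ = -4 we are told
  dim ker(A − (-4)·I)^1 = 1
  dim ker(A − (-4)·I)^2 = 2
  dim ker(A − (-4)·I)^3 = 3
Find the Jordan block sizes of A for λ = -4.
Block sizes for λ = -4: [3]

From the dimensions of kernels of powers, the number of Jordan blocks of size at least j is d_j − d_{j−1} where d_j = dim ker(N^j) (with d_0 = 0). Computing the differences gives [1, 1, 1].
The number of blocks of size exactly k is (#blocks of size ≥ k) − (#blocks of size ≥ k + 1), so the partition is: 1 block(s) of size 3.
In nonincreasing order the block sizes are [3].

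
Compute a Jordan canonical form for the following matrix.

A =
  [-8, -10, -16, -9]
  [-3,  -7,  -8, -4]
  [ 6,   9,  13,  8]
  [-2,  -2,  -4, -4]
J_2(-2) ⊕ J_2(-1)

The characteristic polynomial is
  det(x·I − A) = x^4 + 6*x^3 + 13*x^2 + 12*x + 4 = (x + 1)^2*(x + 2)^2

Eigenvalues and multiplicities (the geometric multiplicity of λ is n − rank(A − λI), which equals the number of Jordan blocks for λ):
  λ = -2: algebraic multiplicity = 2, geometric multiplicity = 1
  λ = -1: algebraic multiplicity = 2, geometric multiplicity = 1

Determining the block sizes for each eigenvalue:
  λ = -2: one block (gm = 1), so the single block has size am = 2 → block sizes [2]
  λ = -1: one block (gm = 1), so the single block has size am = 2 → block sizes [2]

Assembling the blocks gives a Jordan form
J =
  [-2,  1,  0,  0]
  [ 0, -2,  0,  0]
  [ 0,  0, -1,  1]
  [ 0,  0,  0, -1]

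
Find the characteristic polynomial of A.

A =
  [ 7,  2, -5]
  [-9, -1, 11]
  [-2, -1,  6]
x^3 - 12*x^2 + 48*x - 64

Expanding det(x·I − A) (e.g. by cofactor expansion or by noting that A is similar to its Jordan form J, which has the same characteristic polynomial as A) gives
  χ_A(x) = x^3 - 12*x^2 + 48*x - 64
which factors as (x - 4)^3. The eigenvalues (with algebraic multiplicities) are λ = 4 with multiplicity 3.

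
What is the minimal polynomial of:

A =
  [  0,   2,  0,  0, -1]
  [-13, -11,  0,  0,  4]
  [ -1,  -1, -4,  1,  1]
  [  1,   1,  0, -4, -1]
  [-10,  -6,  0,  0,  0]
x^3 + 11*x^2 + 40*x + 48

The characteristic polynomial is χ_A(x) = (x + 3)*(x + 4)^4, so the eigenvalues are known. The minimal polynomial is
  m_A(x) = Π_λ (x − λ)^{k_λ}
where k_λ is the size of the *largest* Jordan block for λ (equivalently, the smallest k with (A − λI)^k v = 0 for every generalised eigenvector v of λ).

  λ = -4: largest Jordan block has size 2, contributing (x + 4)^2
  λ = -3: largest Jordan block has size 1, contributing (x + 3)

So m_A(x) = (x + 3)*(x + 4)^2 = x^3 + 11*x^2 + 40*x + 48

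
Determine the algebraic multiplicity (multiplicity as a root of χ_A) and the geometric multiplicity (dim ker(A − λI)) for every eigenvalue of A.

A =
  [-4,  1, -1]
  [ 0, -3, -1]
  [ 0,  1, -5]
λ = -4: alg = 3, geom = 2

Step 1 — factor the characteristic polynomial to read off the algebraic multiplicities:
  χ_A(x) = (x + 4)^3

Step 2 — compute geometric multiplicities via the rank-nullity identity g(λ) = n − rank(A − λI):
  rank(A − (-4)·I) = 1, so dim ker(A − (-4)·I) = n − 1 = 2

Summary:
  λ = -4: algebraic multiplicity = 3, geometric multiplicity = 2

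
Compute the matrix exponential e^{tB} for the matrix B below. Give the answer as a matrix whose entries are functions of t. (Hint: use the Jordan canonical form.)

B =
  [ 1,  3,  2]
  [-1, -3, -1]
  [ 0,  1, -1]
e^{tB} =
  [t^2*exp(-t)/2 + 2*t*exp(-t) + exp(-t), t^2*exp(-t) + 3*t*exp(-t), t^2*exp(-t)/2 + 2*t*exp(-t)]
  [-t*exp(-t), -2*t*exp(-t) + exp(-t), -t*exp(-t)]
  [-t^2*exp(-t)/2, -t^2*exp(-t) + t*exp(-t), -t^2*exp(-t)/2 + exp(-t)]

Strategy: write B = P · J · P⁻¹ where J is a Jordan canonical form, so e^{tB} = P · e^{tJ} · P⁻¹, and e^{tJ} can be computed block-by-block.

B has Jordan form
J =
  [-1,  1,  0]
  [ 0, -1,  1]
  [ 0,  0, -1]
(up to reordering of blocks).

Per-block formulas:
  For a 3×3 Jordan block J_3(-1): exp(t · J_3(-1)) = e^(-1t)·(I + t·N + (t^2/2)·N^2), where N is the 3×3 nilpotent shift.

After assembling e^{tJ} and conjugating by P, we get:

e^{tB} =
  [t^2*exp(-t)/2 + 2*t*exp(-t) + exp(-t), t^2*exp(-t) + 3*t*exp(-t), t^2*exp(-t)/2 + 2*t*exp(-t)]
  [-t*exp(-t), -2*t*exp(-t) + exp(-t), -t*exp(-t)]
  [-t^2*exp(-t)/2, -t^2*exp(-t) + t*exp(-t), -t^2*exp(-t)/2 + exp(-t)]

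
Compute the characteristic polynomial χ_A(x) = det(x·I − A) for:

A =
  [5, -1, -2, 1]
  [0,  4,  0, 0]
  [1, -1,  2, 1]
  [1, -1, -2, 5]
x^4 - 16*x^3 + 96*x^2 - 256*x + 256

Expanding det(x·I − A) (e.g. by cofactor expansion or by noting that A is similar to its Jordan form J, which has the same characteristic polynomial as A) gives
  χ_A(x) = x^4 - 16*x^3 + 96*x^2 - 256*x + 256
which factors as (x - 4)^4. The eigenvalues (with algebraic multiplicities) are λ = 4 with multiplicity 4.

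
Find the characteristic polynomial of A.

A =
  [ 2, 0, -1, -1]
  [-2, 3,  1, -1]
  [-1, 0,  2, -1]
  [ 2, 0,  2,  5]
x^4 - 12*x^3 + 54*x^2 - 108*x + 81

Expanding det(x·I − A) (e.g. by cofactor expansion or by noting that A is similar to its Jordan form J, which has the same characteristic polynomial as A) gives
  χ_A(x) = x^4 - 12*x^3 + 54*x^2 - 108*x + 81
which factors as (x - 3)^4. The eigenvalues (with algebraic multiplicities) are λ = 3 with multiplicity 4.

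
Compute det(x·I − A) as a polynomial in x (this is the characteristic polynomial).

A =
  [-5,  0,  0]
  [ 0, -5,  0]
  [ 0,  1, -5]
x^3 + 15*x^2 + 75*x + 125

Expanding det(x·I − A) (e.g. by cofactor expansion or by noting that A is similar to its Jordan form J, which has the same characteristic polynomial as A) gives
  χ_A(x) = x^3 + 15*x^2 + 75*x + 125
which factors as (x + 5)^3. The eigenvalues (with algebraic multiplicities) are λ = -5 with multiplicity 3.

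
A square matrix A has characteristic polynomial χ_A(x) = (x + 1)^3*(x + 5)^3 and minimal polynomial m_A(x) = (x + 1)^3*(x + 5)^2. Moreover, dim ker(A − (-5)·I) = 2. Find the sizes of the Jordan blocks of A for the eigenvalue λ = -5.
Block sizes for λ = -5: [2, 1]

Step 1 — from the characteristic polynomial, algebraic multiplicity of λ = -5 is 3. From dim ker(A − (-5)·I) = 2, there are exactly 2 Jordan blocks for λ = -5.
Step 2 — from the minimal polynomial, the factor (x + 5)^2 tells us the largest block for λ = -5 has size 2.
Step 3 — with total size 3, 2 blocks, and largest block 2, the block sizes (in nonincreasing order) are [2, 1].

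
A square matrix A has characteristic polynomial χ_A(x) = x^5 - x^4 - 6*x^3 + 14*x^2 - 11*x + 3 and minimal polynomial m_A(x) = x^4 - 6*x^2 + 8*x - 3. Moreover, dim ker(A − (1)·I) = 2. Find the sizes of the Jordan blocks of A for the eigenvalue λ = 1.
Block sizes for λ = 1: [3, 1]

Step 1 — from the characteristic polynomial, algebraic multiplicity of λ = 1 is 4. From dim ker(A − (1)·I) = 2, there are exactly 2 Jordan blocks for λ = 1.
Step 2 — from the minimal polynomial, the factor (x − 1)^3 tells us the largest block for λ = 1 has size 3.
Step 3 — with total size 4, 2 blocks, and largest block 3, the block sizes (in nonincreasing order) are [3, 1].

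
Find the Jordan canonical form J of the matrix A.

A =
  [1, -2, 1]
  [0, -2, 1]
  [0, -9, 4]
J_3(1)

The characteristic polynomial is
  det(x·I − A) = x^3 - 3*x^2 + 3*x - 1 = (x - 1)^3

Eigenvalues and multiplicities (the geometric multiplicity of λ is n − rank(A − λI), which equals the number of Jordan blocks for λ):
  λ = 1: algebraic multiplicity = 3, geometric multiplicity = 1

Determining the block sizes for each eigenvalue:
  λ = 1: one block (gm = 1), so the single block has size am = 3 → block sizes [3]

Assembling the blocks gives a Jordan form
J =
  [1, 1, 0]
  [0, 1, 1]
  [0, 0, 1]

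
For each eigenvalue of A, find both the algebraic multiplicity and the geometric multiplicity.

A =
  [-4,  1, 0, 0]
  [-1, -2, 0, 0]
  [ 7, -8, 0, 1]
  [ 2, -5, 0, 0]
λ = -3: alg = 2, geom = 1; λ = 0: alg = 2, geom = 1

Step 1 — factor the characteristic polynomial to read off the algebraic multiplicities:
  χ_A(x) = x^2*(x + 3)^2

Step 2 — compute geometric multiplicities via the rank-nullity identity g(λ) = n − rank(A − λI):
  rank(A − (-3)·I) = 3, so dim ker(A − (-3)·I) = n − 3 = 1
  rank(A − (0)·I) = 3, so dim ker(A − (0)·I) = n − 3 = 1

Summary:
  λ = -3: algebraic multiplicity = 2, geometric multiplicity = 1
  λ = 0: algebraic multiplicity = 2, geometric multiplicity = 1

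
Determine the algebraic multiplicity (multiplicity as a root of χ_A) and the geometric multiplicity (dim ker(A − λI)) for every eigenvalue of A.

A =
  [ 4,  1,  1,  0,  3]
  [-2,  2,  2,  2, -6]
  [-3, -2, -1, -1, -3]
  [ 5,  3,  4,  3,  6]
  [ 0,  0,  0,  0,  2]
λ = 2: alg = 5, geom = 3

Step 1 — factor the characteristic polynomial to read off the algebraic multiplicities:
  χ_A(x) = (x - 2)^5

Step 2 — compute geometric multiplicities via the rank-nullity identity g(λ) = n − rank(A − λI):
  rank(A − (2)·I) = 2, so dim ker(A − (2)·I) = n − 2 = 3

Summary:
  λ = 2: algebraic multiplicity = 5, geometric multiplicity = 3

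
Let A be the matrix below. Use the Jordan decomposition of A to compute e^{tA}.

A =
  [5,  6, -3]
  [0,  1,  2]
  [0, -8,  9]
e^{tA} =
  [exp(5*t), 6*t*exp(5*t), -3*t*exp(5*t)]
  [0, -4*t*exp(5*t) + exp(5*t), 2*t*exp(5*t)]
  [0, -8*t*exp(5*t), 4*t*exp(5*t) + exp(5*t)]

Strategy: write A = P · J · P⁻¹ where J is a Jordan canonical form, so e^{tA} = P · e^{tJ} · P⁻¹, and e^{tJ} can be computed block-by-block.

A has Jordan form
J =
  [5, 1, 0]
  [0, 5, 0]
  [0, 0, 5]
(up to reordering of blocks).

Per-block formulas:
  For a 1×1 block at λ = 5: exp(t · [5]) = [e^(5t)].
  For a 2×2 Jordan block J_2(5): exp(t · J_2(5)) = e^(5t)·(I + t·N), where N is the 2×2 nilpotent shift.

After assembling e^{tJ} and conjugating by P, we get:

e^{tA} =
  [exp(5*t), 6*t*exp(5*t), -3*t*exp(5*t)]
  [0, -4*t*exp(5*t) + exp(5*t), 2*t*exp(5*t)]
  [0, -8*t*exp(5*t), 4*t*exp(5*t) + exp(5*t)]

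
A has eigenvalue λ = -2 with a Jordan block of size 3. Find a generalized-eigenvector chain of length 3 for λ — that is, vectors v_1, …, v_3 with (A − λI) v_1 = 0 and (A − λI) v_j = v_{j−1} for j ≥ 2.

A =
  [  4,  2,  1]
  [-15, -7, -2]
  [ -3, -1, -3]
A Jordan chain for λ = -2 of length 3:
v_1 = (3, -9, 0)ᵀ
v_2 = (6, -15, -3)ᵀ
v_3 = (1, 0, 0)ᵀ

Let N = A − (-2)·I. We want v_3 with N^3 v_3 = 0 but N^2 v_3 ≠ 0; then v_{j-1} := N · v_j for j = 3, …, 2.

Pick v_3 = (1, 0, 0)ᵀ.
Then v_2 = N · v_3 = (6, -15, -3)ᵀ.
Then v_1 = N · v_2 = (3, -9, 0)ᵀ.

Sanity check: (A − (-2)·I) v_1 = (0, 0, 0)ᵀ = 0. ✓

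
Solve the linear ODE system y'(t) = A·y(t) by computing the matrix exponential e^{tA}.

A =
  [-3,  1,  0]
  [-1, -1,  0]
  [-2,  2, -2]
e^{tA} =
  [-t*exp(-2*t) + exp(-2*t), t*exp(-2*t), 0]
  [-t*exp(-2*t), t*exp(-2*t) + exp(-2*t), 0]
  [-2*t*exp(-2*t), 2*t*exp(-2*t), exp(-2*t)]

Strategy: write A = P · J · P⁻¹ where J is a Jordan canonical form, so e^{tA} = P · e^{tJ} · P⁻¹, and e^{tJ} can be computed block-by-block.

A has Jordan form
J =
  [-2,  1,  0]
  [ 0, -2,  0]
  [ 0,  0, -2]
(up to reordering of blocks).

Per-block formulas:
  For a 1×1 block at λ = -2: exp(t · [-2]) = [e^(-2t)].
  For a 2×2 Jordan block J_2(-2): exp(t · J_2(-2)) = e^(-2t)·(I + t·N), where N is the 2×2 nilpotent shift.

After assembling e^{tJ} and conjugating by P, we get:

e^{tA} =
  [-t*exp(-2*t) + exp(-2*t), t*exp(-2*t), 0]
  [-t*exp(-2*t), t*exp(-2*t) + exp(-2*t), 0]
  [-2*t*exp(-2*t), 2*t*exp(-2*t), exp(-2*t)]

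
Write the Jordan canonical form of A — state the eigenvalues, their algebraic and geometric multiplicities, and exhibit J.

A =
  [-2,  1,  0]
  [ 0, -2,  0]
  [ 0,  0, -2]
J_2(-2) ⊕ J_1(-2)

The characteristic polynomial is
  det(x·I − A) = x^3 + 6*x^2 + 12*x + 8 = (x + 2)^3

Eigenvalues and multiplicities (the geometric multiplicity of λ is n − rank(A − λI), which equals the number of Jordan blocks for λ):
  λ = -2: algebraic multiplicity = 3, geometric multiplicity = 2

Determining the block sizes for each eigenvalue:
  λ = -2: 2 blocks summing to 3 forces exactly one block of size 2 and the rest size 1 → block sizes [2, 1]

Assembling the blocks gives a Jordan form
J =
  [-2,  1,  0]
  [ 0, -2,  0]
  [ 0,  0, -2]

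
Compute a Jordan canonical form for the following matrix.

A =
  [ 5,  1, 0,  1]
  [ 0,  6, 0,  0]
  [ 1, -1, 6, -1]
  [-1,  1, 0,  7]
J_2(6) ⊕ J_1(6) ⊕ J_1(6)

The characteristic polynomial is
  det(x·I − A) = x^4 - 24*x^3 + 216*x^2 - 864*x + 1296 = (x - 6)^4

Eigenvalues and multiplicities (the geometric multiplicity of λ is n − rank(A − λI), which equals the number of Jordan blocks for λ):
  λ = 6: algebraic multiplicity = 4, geometric multiplicity = 3

Determining the block sizes for each eigenvalue:
  λ = 6: 3 blocks summing to 4 forces exactly one block of size 2 and the rest size 1 → block sizes [2, 1, 1]

Assembling the blocks gives a Jordan form
J =
  [6, 1, 0, 0]
  [0, 6, 0, 0]
  [0, 0, 6, 0]
  [0, 0, 0, 6]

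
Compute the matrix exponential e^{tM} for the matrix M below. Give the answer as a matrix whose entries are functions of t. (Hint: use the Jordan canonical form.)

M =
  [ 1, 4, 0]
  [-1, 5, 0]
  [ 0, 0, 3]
e^{tM} =
  [-2*t*exp(3*t) + exp(3*t), 4*t*exp(3*t), 0]
  [-t*exp(3*t), 2*t*exp(3*t) + exp(3*t), 0]
  [0, 0, exp(3*t)]

Strategy: write M = P · J · P⁻¹ where J is a Jordan canonical form, so e^{tM} = P · e^{tJ} · P⁻¹, and e^{tJ} can be computed block-by-block.

M has Jordan form
J =
  [3, 1, 0]
  [0, 3, 0]
  [0, 0, 3]
(up to reordering of blocks).

Per-block formulas:
  For a 1×1 block at λ = 3: exp(t · [3]) = [e^(3t)].
  For a 2×2 Jordan block J_2(3): exp(t · J_2(3)) = e^(3t)·(I + t·N), where N is the 2×2 nilpotent shift.

After assembling e^{tJ} and conjugating by P, we get:

e^{tM} =
  [-2*t*exp(3*t) + exp(3*t), 4*t*exp(3*t), 0]
  [-t*exp(3*t), 2*t*exp(3*t) + exp(3*t), 0]
  [0, 0, exp(3*t)]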